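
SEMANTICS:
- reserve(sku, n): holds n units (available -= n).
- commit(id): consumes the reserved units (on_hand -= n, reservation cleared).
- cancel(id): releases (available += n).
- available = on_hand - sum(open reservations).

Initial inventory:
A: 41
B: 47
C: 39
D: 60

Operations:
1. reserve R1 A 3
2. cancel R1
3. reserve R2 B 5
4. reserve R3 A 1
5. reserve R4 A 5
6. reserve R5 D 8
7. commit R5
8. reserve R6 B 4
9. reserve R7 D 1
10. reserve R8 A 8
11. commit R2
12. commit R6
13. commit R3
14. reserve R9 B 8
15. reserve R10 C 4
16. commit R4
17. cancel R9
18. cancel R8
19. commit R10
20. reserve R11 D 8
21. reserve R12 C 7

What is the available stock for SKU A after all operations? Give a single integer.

Step 1: reserve R1 A 3 -> on_hand[A=41 B=47 C=39 D=60] avail[A=38 B=47 C=39 D=60] open={R1}
Step 2: cancel R1 -> on_hand[A=41 B=47 C=39 D=60] avail[A=41 B=47 C=39 D=60] open={}
Step 3: reserve R2 B 5 -> on_hand[A=41 B=47 C=39 D=60] avail[A=41 B=42 C=39 D=60] open={R2}
Step 4: reserve R3 A 1 -> on_hand[A=41 B=47 C=39 D=60] avail[A=40 B=42 C=39 D=60] open={R2,R3}
Step 5: reserve R4 A 5 -> on_hand[A=41 B=47 C=39 D=60] avail[A=35 B=42 C=39 D=60] open={R2,R3,R4}
Step 6: reserve R5 D 8 -> on_hand[A=41 B=47 C=39 D=60] avail[A=35 B=42 C=39 D=52] open={R2,R3,R4,R5}
Step 7: commit R5 -> on_hand[A=41 B=47 C=39 D=52] avail[A=35 B=42 C=39 D=52] open={R2,R3,R4}
Step 8: reserve R6 B 4 -> on_hand[A=41 B=47 C=39 D=52] avail[A=35 B=38 C=39 D=52] open={R2,R3,R4,R6}
Step 9: reserve R7 D 1 -> on_hand[A=41 B=47 C=39 D=52] avail[A=35 B=38 C=39 D=51] open={R2,R3,R4,R6,R7}
Step 10: reserve R8 A 8 -> on_hand[A=41 B=47 C=39 D=52] avail[A=27 B=38 C=39 D=51] open={R2,R3,R4,R6,R7,R8}
Step 11: commit R2 -> on_hand[A=41 B=42 C=39 D=52] avail[A=27 B=38 C=39 D=51] open={R3,R4,R6,R7,R8}
Step 12: commit R6 -> on_hand[A=41 B=38 C=39 D=52] avail[A=27 B=38 C=39 D=51] open={R3,R4,R7,R8}
Step 13: commit R3 -> on_hand[A=40 B=38 C=39 D=52] avail[A=27 B=38 C=39 D=51] open={R4,R7,R8}
Step 14: reserve R9 B 8 -> on_hand[A=40 B=38 C=39 D=52] avail[A=27 B=30 C=39 D=51] open={R4,R7,R8,R9}
Step 15: reserve R10 C 4 -> on_hand[A=40 B=38 C=39 D=52] avail[A=27 B=30 C=35 D=51] open={R10,R4,R7,R8,R9}
Step 16: commit R4 -> on_hand[A=35 B=38 C=39 D=52] avail[A=27 B=30 C=35 D=51] open={R10,R7,R8,R9}
Step 17: cancel R9 -> on_hand[A=35 B=38 C=39 D=52] avail[A=27 B=38 C=35 D=51] open={R10,R7,R8}
Step 18: cancel R8 -> on_hand[A=35 B=38 C=39 D=52] avail[A=35 B=38 C=35 D=51] open={R10,R7}
Step 19: commit R10 -> on_hand[A=35 B=38 C=35 D=52] avail[A=35 B=38 C=35 D=51] open={R7}
Step 20: reserve R11 D 8 -> on_hand[A=35 B=38 C=35 D=52] avail[A=35 B=38 C=35 D=43] open={R11,R7}
Step 21: reserve R12 C 7 -> on_hand[A=35 B=38 C=35 D=52] avail[A=35 B=38 C=28 D=43] open={R11,R12,R7}
Final available[A] = 35

Answer: 35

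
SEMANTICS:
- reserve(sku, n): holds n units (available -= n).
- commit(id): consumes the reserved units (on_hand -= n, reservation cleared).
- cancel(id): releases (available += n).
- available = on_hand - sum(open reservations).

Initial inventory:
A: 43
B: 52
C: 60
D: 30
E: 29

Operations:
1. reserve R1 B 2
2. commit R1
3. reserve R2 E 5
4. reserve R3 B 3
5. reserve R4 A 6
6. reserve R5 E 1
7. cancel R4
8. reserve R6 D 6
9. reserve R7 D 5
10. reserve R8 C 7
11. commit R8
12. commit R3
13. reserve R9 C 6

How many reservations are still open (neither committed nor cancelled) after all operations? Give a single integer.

Answer: 5

Derivation:
Step 1: reserve R1 B 2 -> on_hand[A=43 B=52 C=60 D=30 E=29] avail[A=43 B=50 C=60 D=30 E=29] open={R1}
Step 2: commit R1 -> on_hand[A=43 B=50 C=60 D=30 E=29] avail[A=43 B=50 C=60 D=30 E=29] open={}
Step 3: reserve R2 E 5 -> on_hand[A=43 B=50 C=60 D=30 E=29] avail[A=43 B=50 C=60 D=30 E=24] open={R2}
Step 4: reserve R3 B 3 -> on_hand[A=43 B=50 C=60 D=30 E=29] avail[A=43 B=47 C=60 D=30 E=24] open={R2,R3}
Step 5: reserve R4 A 6 -> on_hand[A=43 B=50 C=60 D=30 E=29] avail[A=37 B=47 C=60 D=30 E=24] open={R2,R3,R4}
Step 6: reserve R5 E 1 -> on_hand[A=43 B=50 C=60 D=30 E=29] avail[A=37 B=47 C=60 D=30 E=23] open={R2,R3,R4,R5}
Step 7: cancel R4 -> on_hand[A=43 B=50 C=60 D=30 E=29] avail[A=43 B=47 C=60 D=30 E=23] open={R2,R3,R5}
Step 8: reserve R6 D 6 -> on_hand[A=43 B=50 C=60 D=30 E=29] avail[A=43 B=47 C=60 D=24 E=23] open={R2,R3,R5,R6}
Step 9: reserve R7 D 5 -> on_hand[A=43 B=50 C=60 D=30 E=29] avail[A=43 B=47 C=60 D=19 E=23] open={R2,R3,R5,R6,R7}
Step 10: reserve R8 C 7 -> on_hand[A=43 B=50 C=60 D=30 E=29] avail[A=43 B=47 C=53 D=19 E=23] open={R2,R3,R5,R6,R7,R8}
Step 11: commit R8 -> on_hand[A=43 B=50 C=53 D=30 E=29] avail[A=43 B=47 C=53 D=19 E=23] open={R2,R3,R5,R6,R7}
Step 12: commit R3 -> on_hand[A=43 B=47 C=53 D=30 E=29] avail[A=43 B=47 C=53 D=19 E=23] open={R2,R5,R6,R7}
Step 13: reserve R9 C 6 -> on_hand[A=43 B=47 C=53 D=30 E=29] avail[A=43 B=47 C=47 D=19 E=23] open={R2,R5,R6,R7,R9}
Open reservations: ['R2', 'R5', 'R6', 'R7', 'R9'] -> 5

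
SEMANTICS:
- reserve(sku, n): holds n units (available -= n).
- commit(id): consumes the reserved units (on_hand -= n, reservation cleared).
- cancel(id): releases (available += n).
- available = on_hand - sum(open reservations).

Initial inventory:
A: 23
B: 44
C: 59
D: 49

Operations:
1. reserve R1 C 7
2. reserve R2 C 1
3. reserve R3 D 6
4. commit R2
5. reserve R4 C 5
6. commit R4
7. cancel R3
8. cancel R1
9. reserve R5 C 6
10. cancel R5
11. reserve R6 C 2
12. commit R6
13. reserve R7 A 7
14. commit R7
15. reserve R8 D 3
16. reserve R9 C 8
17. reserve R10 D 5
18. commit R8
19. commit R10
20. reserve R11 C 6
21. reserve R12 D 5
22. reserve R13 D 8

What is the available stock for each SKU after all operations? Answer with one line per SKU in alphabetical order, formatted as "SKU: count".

Step 1: reserve R1 C 7 -> on_hand[A=23 B=44 C=59 D=49] avail[A=23 B=44 C=52 D=49] open={R1}
Step 2: reserve R2 C 1 -> on_hand[A=23 B=44 C=59 D=49] avail[A=23 B=44 C=51 D=49] open={R1,R2}
Step 3: reserve R3 D 6 -> on_hand[A=23 B=44 C=59 D=49] avail[A=23 B=44 C=51 D=43] open={R1,R2,R3}
Step 4: commit R2 -> on_hand[A=23 B=44 C=58 D=49] avail[A=23 B=44 C=51 D=43] open={R1,R3}
Step 5: reserve R4 C 5 -> on_hand[A=23 B=44 C=58 D=49] avail[A=23 B=44 C=46 D=43] open={R1,R3,R4}
Step 6: commit R4 -> on_hand[A=23 B=44 C=53 D=49] avail[A=23 B=44 C=46 D=43] open={R1,R3}
Step 7: cancel R3 -> on_hand[A=23 B=44 C=53 D=49] avail[A=23 B=44 C=46 D=49] open={R1}
Step 8: cancel R1 -> on_hand[A=23 B=44 C=53 D=49] avail[A=23 B=44 C=53 D=49] open={}
Step 9: reserve R5 C 6 -> on_hand[A=23 B=44 C=53 D=49] avail[A=23 B=44 C=47 D=49] open={R5}
Step 10: cancel R5 -> on_hand[A=23 B=44 C=53 D=49] avail[A=23 B=44 C=53 D=49] open={}
Step 11: reserve R6 C 2 -> on_hand[A=23 B=44 C=53 D=49] avail[A=23 B=44 C=51 D=49] open={R6}
Step 12: commit R6 -> on_hand[A=23 B=44 C=51 D=49] avail[A=23 B=44 C=51 D=49] open={}
Step 13: reserve R7 A 7 -> on_hand[A=23 B=44 C=51 D=49] avail[A=16 B=44 C=51 D=49] open={R7}
Step 14: commit R7 -> on_hand[A=16 B=44 C=51 D=49] avail[A=16 B=44 C=51 D=49] open={}
Step 15: reserve R8 D 3 -> on_hand[A=16 B=44 C=51 D=49] avail[A=16 B=44 C=51 D=46] open={R8}
Step 16: reserve R9 C 8 -> on_hand[A=16 B=44 C=51 D=49] avail[A=16 B=44 C=43 D=46] open={R8,R9}
Step 17: reserve R10 D 5 -> on_hand[A=16 B=44 C=51 D=49] avail[A=16 B=44 C=43 D=41] open={R10,R8,R9}
Step 18: commit R8 -> on_hand[A=16 B=44 C=51 D=46] avail[A=16 B=44 C=43 D=41] open={R10,R9}
Step 19: commit R10 -> on_hand[A=16 B=44 C=51 D=41] avail[A=16 B=44 C=43 D=41] open={R9}
Step 20: reserve R11 C 6 -> on_hand[A=16 B=44 C=51 D=41] avail[A=16 B=44 C=37 D=41] open={R11,R9}
Step 21: reserve R12 D 5 -> on_hand[A=16 B=44 C=51 D=41] avail[A=16 B=44 C=37 D=36] open={R11,R12,R9}
Step 22: reserve R13 D 8 -> on_hand[A=16 B=44 C=51 D=41] avail[A=16 B=44 C=37 D=28] open={R11,R12,R13,R9}

Answer: A: 16
B: 44
C: 37
D: 28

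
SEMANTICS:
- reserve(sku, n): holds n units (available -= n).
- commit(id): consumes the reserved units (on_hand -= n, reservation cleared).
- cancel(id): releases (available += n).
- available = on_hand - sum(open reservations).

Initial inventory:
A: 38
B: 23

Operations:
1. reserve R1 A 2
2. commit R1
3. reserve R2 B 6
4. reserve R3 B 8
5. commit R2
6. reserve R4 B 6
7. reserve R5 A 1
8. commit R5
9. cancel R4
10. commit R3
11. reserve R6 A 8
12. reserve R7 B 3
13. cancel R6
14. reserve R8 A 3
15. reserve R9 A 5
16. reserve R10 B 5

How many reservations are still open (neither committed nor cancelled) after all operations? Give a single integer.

Answer: 4

Derivation:
Step 1: reserve R1 A 2 -> on_hand[A=38 B=23] avail[A=36 B=23] open={R1}
Step 2: commit R1 -> on_hand[A=36 B=23] avail[A=36 B=23] open={}
Step 3: reserve R2 B 6 -> on_hand[A=36 B=23] avail[A=36 B=17] open={R2}
Step 4: reserve R3 B 8 -> on_hand[A=36 B=23] avail[A=36 B=9] open={R2,R3}
Step 5: commit R2 -> on_hand[A=36 B=17] avail[A=36 B=9] open={R3}
Step 6: reserve R4 B 6 -> on_hand[A=36 B=17] avail[A=36 B=3] open={R3,R4}
Step 7: reserve R5 A 1 -> on_hand[A=36 B=17] avail[A=35 B=3] open={R3,R4,R5}
Step 8: commit R5 -> on_hand[A=35 B=17] avail[A=35 B=3] open={R3,R4}
Step 9: cancel R4 -> on_hand[A=35 B=17] avail[A=35 B=9] open={R3}
Step 10: commit R3 -> on_hand[A=35 B=9] avail[A=35 B=9] open={}
Step 11: reserve R6 A 8 -> on_hand[A=35 B=9] avail[A=27 B=9] open={R6}
Step 12: reserve R7 B 3 -> on_hand[A=35 B=9] avail[A=27 B=6] open={R6,R7}
Step 13: cancel R6 -> on_hand[A=35 B=9] avail[A=35 B=6] open={R7}
Step 14: reserve R8 A 3 -> on_hand[A=35 B=9] avail[A=32 B=6] open={R7,R8}
Step 15: reserve R9 A 5 -> on_hand[A=35 B=9] avail[A=27 B=6] open={R7,R8,R9}
Step 16: reserve R10 B 5 -> on_hand[A=35 B=9] avail[A=27 B=1] open={R10,R7,R8,R9}
Open reservations: ['R10', 'R7', 'R8', 'R9'] -> 4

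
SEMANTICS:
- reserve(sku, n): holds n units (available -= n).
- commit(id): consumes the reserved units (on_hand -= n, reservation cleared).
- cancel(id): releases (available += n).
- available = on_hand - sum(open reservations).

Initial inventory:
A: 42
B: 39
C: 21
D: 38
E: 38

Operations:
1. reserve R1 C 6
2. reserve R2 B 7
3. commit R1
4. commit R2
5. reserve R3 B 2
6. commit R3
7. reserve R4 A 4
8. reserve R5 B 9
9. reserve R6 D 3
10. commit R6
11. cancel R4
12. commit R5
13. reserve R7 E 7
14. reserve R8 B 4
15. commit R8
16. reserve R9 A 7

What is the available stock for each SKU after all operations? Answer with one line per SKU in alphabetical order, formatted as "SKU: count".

Answer: A: 35
B: 17
C: 15
D: 35
E: 31

Derivation:
Step 1: reserve R1 C 6 -> on_hand[A=42 B=39 C=21 D=38 E=38] avail[A=42 B=39 C=15 D=38 E=38] open={R1}
Step 2: reserve R2 B 7 -> on_hand[A=42 B=39 C=21 D=38 E=38] avail[A=42 B=32 C=15 D=38 E=38] open={R1,R2}
Step 3: commit R1 -> on_hand[A=42 B=39 C=15 D=38 E=38] avail[A=42 B=32 C=15 D=38 E=38] open={R2}
Step 4: commit R2 -> on_hand[A=42 B=32 C=15 D=38 E=38] avail[A=42 B=32 C=15 D=38 E=38] open={}
Step 5: reserve R3 B 2 -> on_hand[A=42 B=32 C=15 D=38 E=38] avail[A=42 B=30 C=15 D=38 E=38] open={R3}
Step 6: commit R3 -> on_hand[A=42 B=30 C=15 D=38 E=38] avail[A=42 B=30 C=15 D=38 E=38] open={}
Step 7: reserve R4 A 4 -> on_hand[A=42 B=30 C=15 D=38 E=38] avail[A=38 B=30 C=15 D=38 E=38] open={R4}
Step 8: reserve R5 B 9 -> on_hand[A=42 B=30 C=15 D=38 E=38] avail[A=38 B=21 C=15 D=38 E=38] open={R4,R5}
Step 9: reserve R6 D 3 -> on_hand[A=42 B=30 C=15 D=38 E=38] avail[A=38 B=21 C=15 D=35 E=38] open={R4,R5,R6}
Step 10: commit R6 -> on_hand[A=42 B=30 C=15 D=35 E=38] avail[A=38 B=21 C=15 D=35 E=38] open={R4,R5}
Step 11: cancel R4 -> on_hand[A=42 B=30 C=15 D=35 E=38] avail[A=42 B=21 C=15 D=35 E=38] open={R5}
Step 12: commit R5 -> on_hand[A=42 B=21 C=15 D=35 E=38] avail[A=42 B=21 C=15 D=35 E=38] open={}
Step 13: reserve R7 E 7 -> on_hand[A=42 B=21 C=15 D=35 E=38] avail[A=42 B=21 C=15 D=35 E=31] open={R7}
Step 14: reserve R8 B 4 -> on_hand[A=42 B=21 C=15 D=35 E=38] avail[A=42 B=17 C=15 D=35 E=31] open={R7,R8}
Step 15: commit R8 -> on_hand[A=42 B=17 C=15 D=35 E=38] avail[A=42 B=17 C=15 D=35 E=31] open={R7}
Step 16: reserve R9 A 7 -> on_hand[A=42 B=17 C=15 D=35 E=38] avail[A=35 B=17 C=15 D=35 E=31] open={R7,R9}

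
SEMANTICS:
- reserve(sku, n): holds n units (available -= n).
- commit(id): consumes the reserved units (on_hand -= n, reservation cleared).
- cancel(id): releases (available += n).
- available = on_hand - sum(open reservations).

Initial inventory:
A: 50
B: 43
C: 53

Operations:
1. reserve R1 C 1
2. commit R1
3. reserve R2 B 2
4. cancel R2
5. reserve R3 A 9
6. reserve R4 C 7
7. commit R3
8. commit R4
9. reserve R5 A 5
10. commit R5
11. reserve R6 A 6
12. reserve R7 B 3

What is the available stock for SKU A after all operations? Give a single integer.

Answer: 30

Derivation:
Step 1: reserve R1 C 1 -> on_hand[A=50 B=43 C=53] avail[A=50 B=43 C=52] open={R1}
Step 2: commit R1 -> on_hand[A=50 B=43 C=52] avail[A=50 B=43 C=52] open={}
Step 3: reserve R2 B 2 -> on_hand[A=50 B=43 C=52] avail[A=50 B=41 C=52] open={R2}
Step 4: cancel R2 -> on_hand[A=50 B=43 C=52] avail[A=50 B=43 C=52] open={}
Step 5: reserve R3 A 9 -> on_hand[A=50 B=43 C=52] avail[A=41 B=43 C=52] open={R3}
Step 6: reserve R4 C 7 -> on_hand[A=50 B=43 C=52] avail[A=41 B=43 C=45] open={R3,R4}
Step 7: commit R3 -> on_hand[A=41 B=43 C=52] avail[A=41 B=43 C=45] open={R4}
Step 8: commit R4 -> on_hand[A=41 B=43 C=45] avail[A=41 B=43 C=45] open={}
Step 9: reserve R5 A 5 -> on_hand[A=41 B=43 C=45] avail[A=36 B=43 C=45] open={R5}
Step 10: commit R5 -> on_hand[A=36 B=43 C=45] avail[A=36 B=43 C=45] open={}
Step 11: reserve R6 A 6 -> on_hand[A=36 B=43 C=45] avail[A=30 B=43 C=45] open={R6}
Step 12: reserve R7 B 3 -> on_hand[A=36 B=43 C=45] avail[A=30 B=40 C=45] open={R6,R7}
Final available[A] = 30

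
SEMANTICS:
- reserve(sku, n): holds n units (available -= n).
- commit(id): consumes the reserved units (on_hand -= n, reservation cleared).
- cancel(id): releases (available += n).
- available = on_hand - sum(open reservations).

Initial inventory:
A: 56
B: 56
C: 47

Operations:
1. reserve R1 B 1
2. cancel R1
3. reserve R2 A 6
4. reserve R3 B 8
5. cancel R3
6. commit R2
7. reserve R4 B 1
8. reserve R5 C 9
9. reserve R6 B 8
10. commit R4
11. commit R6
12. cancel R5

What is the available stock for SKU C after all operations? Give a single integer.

Answer: 47

Derivation:
Step 1: reserve R1 B 1 -> on_hand[A=56 B=56 C=47] avail[A=56 B=55 C=47] open={R1}
Step 2: cancel R1 -> on_hand[A=56 B=56 C=47] avail[A=56 B=56 C=47] open={}
Step 3: reserve R2 A 6 -> on_hand[A=56 B=56 C=47] avail[A=50 B=56 C=47] open={R2}
Step 4: reserve R3 B 8 -> on_hand[A=56 B=56 C=47] avail[A=50 B=48 C=47] open={R2,R3}
Step 5: cancel R3 -> on_hand[A=56 B=56 C=47] avail[A=50 B=56 C=47] open={R2}
Step 6: commit R2 -> on_hand[A=50 B=56 C=47] avail[A=50 B=56 C=47] open={}
Step 7: reserve R4 B 1 -> on_hand[A=50 B=56 C=47] avail[A=50 B=55 C=47] open={R4}
Step 8: reserve R5 C 9 -> on_hand[A=50 B=56 C=47] avail[A=50 B=55 C=38] open={R4,R5}
Step 9: reserve R6 B 8 -> on_hand[A=50 B=56 C=47] avail[A=50 B=47 C=38] open={R4,R5,R6}
Step 10: commit R4 -> on_hand[A=50 B=55 C=47] avail[A=50 B=47 C=38] open={R5,R6}
Step 11: commit R6 -> on_hand[A=50 B=47 C=47] avail[A=50 B=47 C=38] open={R5}
Step 12: cancel R5 -> on_hand[A=50 B=47 C=47] avail[A=50 B=47 C=47] open={}
Final available[C] = 47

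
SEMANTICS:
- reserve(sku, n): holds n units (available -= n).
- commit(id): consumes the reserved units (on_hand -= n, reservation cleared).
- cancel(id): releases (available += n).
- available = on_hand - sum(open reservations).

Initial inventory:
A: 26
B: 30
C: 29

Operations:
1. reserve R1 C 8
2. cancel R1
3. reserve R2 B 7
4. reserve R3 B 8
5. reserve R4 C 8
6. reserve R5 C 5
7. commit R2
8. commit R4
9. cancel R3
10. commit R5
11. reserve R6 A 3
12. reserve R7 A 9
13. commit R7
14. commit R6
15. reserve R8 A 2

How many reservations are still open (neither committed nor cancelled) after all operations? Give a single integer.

Step 1: reserve R1 C 8 -> on_hand[A=26 B=30 C=29] avail[A=26 B=30 C=21] open={R1}
Step 2: cancel R1 -> on_hand[A=26 B=30 C=29] avail[A=26 B=30 C=29] open={}
Step 3: reserve R2 B 7 -> on_hand[A=26 B=30 C=29] avail[A=26 B=23 C=29] open={R2}
Step 4: reserve R3 B 8 -> on_hand[A=26 B=30 C=29] avail[A=26 B=15 C=29] open={R2,R3}
Step 5: reserve R4 C 8 -> on_hand[A=26 B=30 C=29] avail[A=26 B=15 C=21] open={R2,R3,R4}
Step 6: reserve R5 C 5 -> on_hand[A=26 B=30 C=29] avail[A=26 B=15 C=16] open={R2,R3,R4,R5}
Step 7: commit R2 -> on_hand[A=26 B=23 C=29] avail[A=26 B=15 C=16] open={R3,R4,R5}
Step 8: commit R4 -> on_hand[A=26 B=23 C=21] avail[A=26 B=15 C=16] open={R3,R5}
Step 9: cancel R3 -> on_hand[A=26 B=23 C=21] avail[A=26 B=23 C=16] open={R5}
Step 10: commit R5 -> on_hand[A=26 B=23 C=16] avail[A=26 B=23 C=16] open={}
Step 11: reserve R6 A 3 -> on_hand[A=26 B=23 C=16] avail[A=23 B=23 C=16] open={R6}
Step 12: reserve R7 A 9 -> on_hand[A=26 B=23 C=16] avail[A=14 B=23 C=16] open={R6,R7}
Step 13: commit R7 -> on_hand[A=17 B=23 C=16] avail[A=14 B=23 C=16] open={R6}
Step 14: commit R6 -> on_hand[A=14 B=23 C=16] avail[A=14 B=23 C=16] open={}
Step 15: reserve R8 A 2 -> on_hand[A=14 B=23 C=16] avail[A=12 B=23 C=16] open={R8}
Open reservations: ['R8'] -> 1

Answer: 1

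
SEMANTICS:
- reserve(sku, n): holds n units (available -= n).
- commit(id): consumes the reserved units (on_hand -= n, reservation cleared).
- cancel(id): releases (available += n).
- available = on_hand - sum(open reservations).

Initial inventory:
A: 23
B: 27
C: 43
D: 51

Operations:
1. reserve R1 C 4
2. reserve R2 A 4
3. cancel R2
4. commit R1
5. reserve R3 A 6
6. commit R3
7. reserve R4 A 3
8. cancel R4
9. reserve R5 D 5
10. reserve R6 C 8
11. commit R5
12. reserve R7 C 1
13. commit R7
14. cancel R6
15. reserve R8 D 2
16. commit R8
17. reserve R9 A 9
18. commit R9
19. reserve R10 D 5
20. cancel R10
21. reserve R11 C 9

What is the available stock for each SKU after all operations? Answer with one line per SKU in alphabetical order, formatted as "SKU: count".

Answer: A: 8
B: 27
C: 29
D: 44

Derivation:
Step 1: reserve R1 C 4 -> on_hand[A=23 B=27 C=43 D=51] avail[A=23 B=27 C=39 D=51] open={R1}
Step 2: reserve R2 A 4 -> on_hand[A=23 B=27 C=43 D=51] avail[A=19 B=27 C=39 D=51] open={R1,R2}
Step 3: cancel R2 -> on_hand[A=23 B=27 C=43 D=51] avail[A=23 B=27 C=39 D=51] open={R1}
Step 4: commit R1 -> on_hand[A=23 B=27 C=39 D=51] avail[A=23 B=27 C=39 D=51] open={}
Step 5: reserve R3 A 6 -> on_hand[A=23 B=27 C=39 D=51] avail[A=17 B=27 C=39 D=51] open={R3}
Step 6: commit R3 -> on_hand[A=17 B=27 C=39 D=51] avail[A=17 B=27 C=39 D=51] open={}
Step 7: reserve R4 A 3 -> on_hand[A=17 B=27 C=39 D=51] avail[A=14 B=27 C=39 D=51] open={R4}
Step 8: cancel R4 -> on_hand[A=17 B=27 C=39 D=51] avail[A=17 B=27 C=39 D=51] open={}
Step 9: reserve R5 D 5 -> on_hand[A=17 B=27 C=39 D=51] avail[A=17 B=27 C=39 D=46] open={R5}
Step 10: reserve R6 C 8 -> on_hand[A=17 B=27 C=39 D=51] avail[A=17 B=27 C=31 D=46] open={R5,R6}
Step 11: commit R5 -> on_hand[A=17 B=27 C=39 D=46] avail[A=17 B=27 C=31 D=46] open={R6}
Step 12: reserve R7 C 1 -> on_hand[A=17 B=27 C=39 D=46] avail[A=17 B=27 C=30 D=46] open={R6,R7}
Step 13: commit R7 -> on_hand[A=17 B=27 C=38 D=46] avail[A=17 B=27 C=30 D=46] open={R6}
Step 14: cancel R6 -> on_hand[A=17 B=27 C=38 D=46] avail[A=17 B=27 C=38 D=46] open={}
Step 15: reserve R8 D 2 -> on_hand[A=17 B=27 C=38 D=46] avail[A=17 B=27 C=38 D=44] open={R8}
Step 16: commit R8 -> on_hand[A=17 B=27 C=38 D=44] avail[A=17 B=27 C=38 D=44] open={}
Step 17: reserve R9 A 9 -> on_hand[A=17 B=27 C=38 D=44] avail[A=8 B=27 C=38 D=44] open={R9}
Step 18: commit R9 -> on_hand[A=8 B=27 C=38 D=44] avail[A=8 B=27 C=38 D=44] open={}
Step 19: reserve R10 D 5 -> on_hand[A=8 B=27 C=38 D=44] avail[A=8 B=27 C=38 D=39] open={R10}
Step 20: cancel R10 -> on_hand[A=8 B=27 C=38 D=44] avail[A=8 B=27 C=38 D=44] open={}
Step 21: reserve R11 C 9 -> on_hand[A=8 B=27 C=38 D=44] avail[A=8 B=27 C=29 D=44] open={R11}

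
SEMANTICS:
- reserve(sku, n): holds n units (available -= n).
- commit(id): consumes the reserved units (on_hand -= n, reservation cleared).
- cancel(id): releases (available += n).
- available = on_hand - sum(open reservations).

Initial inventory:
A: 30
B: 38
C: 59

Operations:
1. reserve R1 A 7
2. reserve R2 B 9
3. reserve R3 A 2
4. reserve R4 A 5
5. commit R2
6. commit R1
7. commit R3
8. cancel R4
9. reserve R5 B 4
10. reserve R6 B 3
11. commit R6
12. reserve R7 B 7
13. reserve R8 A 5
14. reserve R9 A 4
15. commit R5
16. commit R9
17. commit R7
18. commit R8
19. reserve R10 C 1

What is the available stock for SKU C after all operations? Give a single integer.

Step 1: reserve R1 A 7 -> on_hand[A=30 B=38 C=59] avail[A=23 B=38 C=59] open={R1}
Step 2: reserve R2 B 9 -> on_hand[A=30 B=38 C=59] avail[A=23 B=29 C=59] open={R1,R2}
Step 3: reserve R3 A 2 -> on_hand[A=30 B=38 C=59] avail[A=21 B=29 C=59] open={R1,R2,R3}
Step 4: reserve R4 A 5 -> on_hand[A=30 B=38 C=59] avail[A=16 B=29 C=59] open={R1,R2,R3,R4}
Step 5: commit R2 -> on_hand[A=30 B=29 C=59] avail[A=16 B=29 C=59] open={R1,R3,R4}
Step 6: commit R1 -> on_hand[A=23 B=29 C=59] avail[A=16 B=29 C=59] open={R3,R4}
Step 7: commit R3 -> on_hand[A=21 B=29 C=59] avail[A=16 B=29 C=59] open={R4}
Step 8: cancel R4 -> on_hand[A=21 B=29 C=59] avail[A=21 B=29 C=59] open={}
Step 9: reserve R5 B 4 -> on_hand[A=21 B=29 C=59] avail[A=21 B=25 C=59] open={R5}
Step 10: reserve R6 B 3 -> on_hand[A=21 B=29 C=59] avail[A=21 B=22 C=59] open={R5,R6}
Step 11: commit R6 -> on_hand[A=21 B=26 C=59] avail[A=21 B=22 C=59] open={R5}
Step 12: reserve R7 B 7 -> on_hand[A=21 B=26 C=59] avail[A=21 B=15 C=59] open={R5,R7}
Step 13: reserve R8 A 5 -> on_hand[A=21 B=26 C=59] avail[A=16 B=15 C=59] open={R5,R7,R8}
Step 14: reserve R9 A 4 -> on_hand[A=21 B=26 C=59] avail[A=12 B=15 C=59] open={R5,R7,R8,R9}
Step 15: commit R5 -> on_hand[A=21 B=22 C=59] avail[A=12 B=15 C=59] open={R7,R8,R9}
Step 16: commit R9 -> on_hand[A=17 B=22 C=59] avail[A=12 B=15 C=59] open={R7,R8}
Step 17: commit R7 -> on_hand[A=17 B=15 C=59] avail[A=12 B=15 C=59] open={R8}
Step 18: commit R8 -> on_hand[A=12 B=15 C=59] avail[A=12 B=15 C=59] open={}
Step 19: reserve R10 C 1 -> on_hand[A=12 B=15 C=59] avail[A=12 B=15 C=58] open={R10}
Final available[C] = 58

Answer: 58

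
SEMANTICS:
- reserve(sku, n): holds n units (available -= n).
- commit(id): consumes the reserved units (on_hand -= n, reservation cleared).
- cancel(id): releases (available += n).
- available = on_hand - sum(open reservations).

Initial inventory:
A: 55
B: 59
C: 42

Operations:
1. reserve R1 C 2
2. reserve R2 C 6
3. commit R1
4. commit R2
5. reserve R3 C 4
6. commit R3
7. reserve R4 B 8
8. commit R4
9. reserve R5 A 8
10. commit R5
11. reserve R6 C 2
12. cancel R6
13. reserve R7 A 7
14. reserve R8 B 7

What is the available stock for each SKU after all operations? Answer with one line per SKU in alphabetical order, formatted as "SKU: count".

Step 1: reserve R1 C 2 -> on_hand[A=55 B=59 C=42] avail[A=55 B=59 C=40] open={R1}
Step 2: reserve R2 C 6 -> on_hand[A=55 B=59 C=42] avail[A=55 B=59 C=34] open={R1,R2}
Step 3: commit R1 -> on_hand[A=55 B=59 C=40] avail[A=55 B=59 C=34] open={R2}
Step 4: commit R2 -> on_hand[A=55 B=59 C=34] avail[A=55 B=59 C=34] open={}
Step 5: reserve R3 C 4 -> on_hand[A=55 B=59 C=34] avail[A=55 B=59 C=30] open={R3}
Step 6: commit R3 -> on_hand[A=55 B=59 C=30] avail[A=55 B=59 C=30] open={}
Step 7: reserve R4 B 8 -> on_hand[A=55 B=59 C=30] avail[A=55 B=51 C=30] open={R4}
Step 8: commit R4 -> on_hand[A=55 B=51 C=30] avail[A=55 B=51 C=30] open={}
Step 9: reserve R5 A 8 -> on_hand[A=55 B=51 C=30] avail[A=47 B=51 C=30] open={R5}
Step 10: commit R5 -> on_hand[A=47 B=51 C=30] avail[A=47 B=51 C=30] open={}
Step 11: reserve R6 C 2 -> on_hand[A=47 B=51 C=30] avail[A=47 B=51 C=28] open={R6}
Step 12: cancel R6 -> on_hand[A=47 B=51 C=30] avail[A=47 B=51 C=30] open={}
Step 13: reserve R7 A 7 -> on_hand[A=47 B=51 C=30] avail[A=40 B=51 C=30] open={R7}
Step 14: reserve R8 B 7 -> on_hand[A=47 B=51 C=30] avail[A=40 B=44 C=30] open={R7,R8}

Answer: A: 40
B: 44
C: 30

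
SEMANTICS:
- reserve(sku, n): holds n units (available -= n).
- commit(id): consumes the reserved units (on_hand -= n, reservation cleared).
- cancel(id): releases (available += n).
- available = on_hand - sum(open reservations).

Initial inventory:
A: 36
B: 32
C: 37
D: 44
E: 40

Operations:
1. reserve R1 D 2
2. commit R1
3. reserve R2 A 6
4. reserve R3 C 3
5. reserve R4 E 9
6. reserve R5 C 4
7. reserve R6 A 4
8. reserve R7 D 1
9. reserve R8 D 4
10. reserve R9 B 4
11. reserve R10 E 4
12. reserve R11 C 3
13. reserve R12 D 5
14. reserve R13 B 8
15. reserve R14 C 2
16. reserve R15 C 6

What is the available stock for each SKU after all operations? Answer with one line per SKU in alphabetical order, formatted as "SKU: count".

Step 1: reserve R1 D 2 -> on_hand[A=36 B=32 C=37 D=44 E=40] avail[A=36 B=32 C=37 D=42 E=40] open={R1}
Step 2: commit R1 -> on_hand[A=36 B=32 C=37 D=42 E=40] avail[A=36 B=32 C=37 D=42 E=40] open={}
Step 3: reserve R2 A 6 -> on_hand[A=36 B=32 C=37 D=42 E=40] avail[A=30 B=32 C=37 D=42 E=40] open={R2}
Step 4: reserve R3 C 3 -> on_hand[A=36 B=32 C=37 D=42 E=40] avail[A=30 B=32 C=34 D=42 E=40] open={R2,R3}
Step 5: reserve R4 E 9 -> on_hand[A=36 B=32 C=37 D=42 E=40] avail[A=30 B=32 C=34 D=42 E=31] open={R2,R3,R4}
Step 6: reserve R5 C 4 -> on_hand[A=36 B=32 C=37 D=42 E=40] avail[A=30 B=32 C=30 D=42 E=31] open={R2,R3,R4,R5}
Step 7: reserve R6 A 4 -> on_hand[A=36 B=32 C=37 D=42 E=40] avail[A=26 B=32 C=30 D=42 E=31] open={R2,R3,R4,R5,R6}
Step 8: reserve R7 D 1 -> on_hand[A=36 B=32 C=37 D=42 E=40] avail[A=26 B=32 C=30 D=41 E=31] open={R2,R3,R4,R5,R6,R7}
Step 9: reserve R8 D 4 -> on_hand[A=36 B=32 C=37 D=42 E=40] avail[A=26 B=32 C=30 D=37 E=31] open={R2,R3,R4,R5,R6,R7,R8}
Step 10: reserve R9 B 4 -> on_hand[A=36 B=32 C=37 D=42 E=40] avail[A=26 B=28 C=30 D=37 E=31] open={R2,R3,R4,R5,R6,R7,R8,R9}
Step 11: reserve R10 E 4 -> on_hand[A=36 B=32 C=37 D=42 E=40] avail[A=26 B=28 C=30 D=37 E=27] open={R10,R2,R3,R4,R5,R6,R7,R8,R9}
Step 12: reserve R11 C 3 -> on_hand[A=36 B=32 C=37 D=42 E=40] avail[A=26 B=28 C=27 D=37 E=27] open={R10,R11,R2,R3,R4,R5,R6,R7,R8,R9}
Step 13: reserve R12 D 5 -> on_hand[A=36 B=32 C=37 D=42 E=40] avail[A=26 B=28 C=27 D=32 E=27] open={R10,R11,R12,R2,R3,R4,R5,R6,R7,R8,R9}
Step 14: reserve R13 B 8 -> on_hand[A=36 B=32 C=37 D=42 E=40] avail[A=26 B=20 C=27 D=32 E=27] open={R10,R11,R12,R13,R2,R3,R4,R5,R6,R7,R8,R9}
Step 15: reserve R14 C 2 -> on_hand[A=36 B=32 C=37 D=42 E=40] avail[A=26 B=20 C=25 D=32 E=27] open={R10,R11,R12,R13,R14,R2,R3,R4,R5,R6,R7,R8,R9}
Step 16: reserve R15 C 6 -> on_hand[A=36 B=32 C=37 D=42 E=40] avail[A=26 B=20 C=19 D=32 E=27] open={R10,R11,R12,R13,R14,R15,R2,R3,R4,R5,R6,R7,R8,R9}

Answer: A: 26
B: 20
C: 19
D: 32
E: 27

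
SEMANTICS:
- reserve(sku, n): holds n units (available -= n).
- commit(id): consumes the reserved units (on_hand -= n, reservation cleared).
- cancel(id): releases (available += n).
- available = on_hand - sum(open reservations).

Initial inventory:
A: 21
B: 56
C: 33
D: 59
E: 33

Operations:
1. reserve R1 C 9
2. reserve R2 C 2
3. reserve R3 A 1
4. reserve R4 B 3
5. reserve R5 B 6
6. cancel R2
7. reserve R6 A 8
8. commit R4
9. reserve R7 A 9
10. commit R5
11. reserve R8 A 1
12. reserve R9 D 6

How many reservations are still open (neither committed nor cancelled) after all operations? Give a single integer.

Answer: 6

Derivation:
Step 1: reserve R1 C 9 -> on_hand[A=21 B=56 C=33 D=59 E=33] avail[A=21 B=56 C=24 D=59 E=33] open={R1}
Step 2: reserve R2 C 2 -> on_hand[A=21 B=56 C=33 D=59 E=33] avail[A=21 B=56 C=22 D=59 E=33] open={R1,R2}
Step 3: reserve R3 A 1 -> on_hand[A=21 B=56 C=33 D=59 E=33] avail[A=20 B=56 C=22 D=59 E=33] open={R1,R2,R3}
Step 4: reserve R4 B 3 -> on_hand[A=21 B=56 C=33 D=59 E=33] avail[A=20 B=53 C=22 D=59 E=33] open={R1,R2,R3,R4}
Step 5: reserve R5 B 6 -> on_hand[A=21 B=56 C=33 D=59 E=33] avail[A=20 B=47 C=22 D=59 E=33] open={R1,R2,R3,R4,R5}
Step 6: cancel R2 -> on_hand[A=21 B=56 C=33 D=59 E=33] avail[A=20 B=47 C=24 D=59 E=33] open={R1,R3,R4,R5}
Step 7: reserve R6 A 8 -> on_hand[A=21 B=56 C=33 D=59 E=33] avail[A=12 B=47 C=24 D=59 E=33] open={R1,R3,R4,R5,R6}
Step 8: commit R4 -> on_hand[A=21 B=53 C=33 D=59 E=33] avail[A=12 B=47 C=24 D=59 E=33] open={R1,R3,R5,R6}
Step 9: reserve R7 A 9 -> on_hand[A=21 B=53 C=33 D=59 E=33] avail[A=3 B=47 C=24 D=59 E=33] open={R1,R3,R5,R6,R7}
Step 10: commit R5 -> on_hand[A=21 B=47 C=33 D=59 E=33] avail[A=3 B=47 C=24 D=59 E=33] open={R1,R3,R6,R7}
Step 11: reserve R8 A 1 -> on_hand[A=21 B=47 C=33 D=59 E=33] avail[A=2 B=47 C=24 D=59 E=33] open={R1,R3,R6,R7,R8}
Step 12: reserve R9 D 6 -> on_hand[A=21 B=47 C=33 D=59 E=33] avail[A=2 B=47 C=24 D=53 E=33] open={R1,R3,R6,R7,R8,R9}
Open reservations: ['R1', 'R3', 'R6', 'R7', 'R8', 'R9'] -> 6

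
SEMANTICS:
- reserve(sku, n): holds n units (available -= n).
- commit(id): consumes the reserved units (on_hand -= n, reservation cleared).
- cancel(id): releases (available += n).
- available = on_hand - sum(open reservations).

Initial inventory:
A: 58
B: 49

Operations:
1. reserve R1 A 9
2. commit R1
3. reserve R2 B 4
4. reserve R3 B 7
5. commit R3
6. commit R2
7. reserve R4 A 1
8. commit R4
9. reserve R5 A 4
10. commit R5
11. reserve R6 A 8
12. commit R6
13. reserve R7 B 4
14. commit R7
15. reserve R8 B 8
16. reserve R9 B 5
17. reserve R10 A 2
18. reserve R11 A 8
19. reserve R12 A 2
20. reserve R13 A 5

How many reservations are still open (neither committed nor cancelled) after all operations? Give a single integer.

Answer: 6

Derivation:
Step 1: reserve R1 A 9 -> on_hand[A=58 B=49] avail[A=49 B=49] open={R1}
Step 2: commit R1 -> on_hand[A=49 B=49] avail[A=49 B=49] open={}
Step 3: reserve R2 B 4 -> on_hand[A=49 B=49] avail[A=49 B=45] open={R2}
Step 4: reserve R3 B 7 -> on_hand[A=49 B=49] avail[A=49 B=38] open={R2,R3}
Step 5: commit R3 -> on_hand[A=49 B=42] avail[A=49 B=38] open={R2}
Step 6: commit R2 -> on_hand[A=49 B=38] avail[A=49 B=38] open={}
Step 7: reserve R4 A 1 -> on_hand[A=49 B=38] avail[A=48 B=38] open={R4}
Step 8: commit R4 -> on_hand[A=48 B=38] avail[A=48 B=38] open={}
Step 9: reserve R5 A 4 -> on_hand[A=48 B=38] avail[A=44 B=38] open={R5}
Step 10: commit R5 -> on_hand[A=44 B=38] avail[A=44 B=38] open={}
Step 11: reserve R6 A 8 -> on_hand[A=44 B=38] avail[A=36 B=38] open={R6}
Step 12: commit R6 -> on_hand[A=36 B=38] avail[A=36 B=38] open={}
Step 13: reserve R7 B 4 -> on_hand[A=36 B=38] avail[A=36 B=34] open={R7}
Step 14: commit R7 -> on_hand[A=36 B=34] avail[A=36 B=34] open={}
Step 15: reserve R8 B 8 -> on_hand[A=36 B=34] avail[A=36 B=26] open={R8}
Step 16: reserve R9 B 5 -> on_hand[A=36 B=34] avail[A=36 B=21] open={R8,R9}
Step 17: reserve R10 A 2 -> on_hand[A=36 B=34] avail[A=34 B=21] open={R10,R8,R9}
Step 18: reserve R11 A 8 -> on_hand[A=36 B=34] avail[A=26 B=21] open={R10,R11,R8,R9}
Step 19: reserve R12 A 2 -> on_hand[A=36 B=34] avail[A=24 B=21] open={R10,R11,R12,R8,R9}
Step 20: reserve R13 A 5 -> on_hand[A=36 B=34] avail[A=19 B=21] open={R10,R11,R12,R13,R8,R9}
Open reservations: ['R10', 'R11', 'R12', 'R13', 'R8', 'R9'] -> 6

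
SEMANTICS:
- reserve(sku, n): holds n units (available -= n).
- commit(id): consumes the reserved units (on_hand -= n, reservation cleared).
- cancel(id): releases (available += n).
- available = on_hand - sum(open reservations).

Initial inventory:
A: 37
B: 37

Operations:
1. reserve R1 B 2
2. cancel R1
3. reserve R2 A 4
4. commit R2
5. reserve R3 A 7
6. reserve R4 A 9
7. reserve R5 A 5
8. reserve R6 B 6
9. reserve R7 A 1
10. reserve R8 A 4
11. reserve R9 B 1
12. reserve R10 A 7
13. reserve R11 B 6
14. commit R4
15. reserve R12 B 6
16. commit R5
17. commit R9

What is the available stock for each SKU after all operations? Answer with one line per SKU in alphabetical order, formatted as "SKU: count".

Step 1: reserve R1 B 2 -> on_hand[A=37 B=37] avail[A=37 B=35] open={R1}
Step 2: cancel R1 -> on_hand[A=37 B=37] avail[A=37 B=37] open={}
Step 3: reserve R2 A 4 -> on_hand[A=37 B=37] avail[A=33 B=37] open={R2}
Step 4: commit R2 -> on_hand[A=33 B=37] avail[A=33 B=37] open={}
Step 5: reserve R3 A 7 -> on_hand[A=33 B=37] avail[A=26 B=37] open={R3}
Step 6: reserve R4 A 9 -> on_hand[A=33 B=37] avail[A=17 B=37] open={R3,R4}
Step 7: reserve R5 A 5 -> on_hand[A=33 B=37] avail[A=12 B=37] open={R3,R4,R5}
Step 8: reserve R6 B 6 -> on_hand[A=33 B=37] avail[A=12 B=31] open={R3,R4,R5,R6}
Step 9: reserve R7 A 1 -> on_hand[A=33 B=37] avail[A=11 B=31] open={R3,R4,R5,R6,R7}
Step 10: reserve R8 A 4 -> on_hand[A=33 B=37] avail[A=7 B=31] open={R3,R4,R5,R6,R7,R8}
Step 11: reserve R9 B 1 -> on_hand[A=33 B=37] avail[A=7 B=30] open={R3,R4,R5,R6,R7,R8,R9}
Step 12: reserve R10 A 7 -> on_hand[A=33 B=37] avail[A=0 B=30] open={R10,R3,R4,R5,R6,R7,R8,R9}
Step 13: reserve R11 B 6 -> on_hand[A=33 B=37] avail[A=0 B=24] open={R10,R11,R3,R4,R5,R6,R7,R8,R9}
Step 14: commit R4 -> on_hand[A=24 B=37] avail[A=0 B=24] open={R10,R11,R3,R5,R6,R7,R8,R9}
Step 15: reserve R12 B 6 -> on_hand[A=24 B=37] avail[A=0 B=18] open={R10,R11,R12,R3,R5,R6,R7,R8,R9}
Step 16: commit R5 -> on_hand[A=19 B=37] avail[A=0 B=18] open={R10,R11,R12,R3,R6,R7,R8,R9}
Step 17: commit R9 -> on_hand[A=19 B=36] avail[A=0 B=18] open={R10,R11,R12,R3,R6,R7,R8}

Answer: A: 0
B: 18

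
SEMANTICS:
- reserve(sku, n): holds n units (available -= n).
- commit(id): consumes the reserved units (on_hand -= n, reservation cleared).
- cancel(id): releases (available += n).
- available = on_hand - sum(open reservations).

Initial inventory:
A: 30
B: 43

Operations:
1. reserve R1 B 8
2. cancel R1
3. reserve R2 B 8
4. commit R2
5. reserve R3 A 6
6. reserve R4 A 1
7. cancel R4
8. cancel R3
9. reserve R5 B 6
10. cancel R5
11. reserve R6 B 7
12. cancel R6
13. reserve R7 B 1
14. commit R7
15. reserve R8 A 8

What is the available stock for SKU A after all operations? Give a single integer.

Answer: 22

Derivation:
Step 1: reserve R1 B 8 -> on_hand[A=30 B=43] avail[A=30 B=35] open={R1}
Step 2: cancel R1 -> on_hand[A=30 B=43] avail[A=30 B=43] open={}
Step 3: reserve R2 B 8 -> on_hand[A=30 B=43] avail[A=30 B=35] open={R2}
Step 4: commit R2 -> on_hand[A=30 B=35] avail[A=30 B=35] open={}
Step 5: reserve R3 A 6 -> on_hand[A=30 B=35] avail[A=24 B=35] open={R3}
Step 6: reserve R4 A 1 -> on_hand[A=30 B=35] avail[A=23 B=35] open={R3,R4}
Step 7: cancel R4 -> on_hand[A=30 B=35] avail[A=24 B=35] open={R3}
Step 8: cancel R3 -> on_hand[A=30 B=35] avail[A=30 B=35] open={}
Step 9: reserve R5 B 6 -> on_hand[A=30 B=35] avail[A=30 B=29] open={R5}
Step 10: cancel R5 -> on_hand[A=30 B=35] avail[A=30 B=35] open={}
Step 11: reserve R6 B 7 -> on_hand[A=30 B=35] avail[A=30 B=28] open={R6}
Step 12: cancel R6 -> on_hand[A=30 B=35] avail[A=30 B=35] open={}
Step 13: reserve R7 B 1 -> on_hand[A=30 B=35] avail[A=30 B=34] open={R7}
Step 14: commit R7 -> on_hand[A=30 B=34] avail[A=30 B=34] open={}
Step 15: reserve R8 A 8 -> on_hand[A=30 B=34] avail[A=22 B=34] open={R8}
Final available[A] = 22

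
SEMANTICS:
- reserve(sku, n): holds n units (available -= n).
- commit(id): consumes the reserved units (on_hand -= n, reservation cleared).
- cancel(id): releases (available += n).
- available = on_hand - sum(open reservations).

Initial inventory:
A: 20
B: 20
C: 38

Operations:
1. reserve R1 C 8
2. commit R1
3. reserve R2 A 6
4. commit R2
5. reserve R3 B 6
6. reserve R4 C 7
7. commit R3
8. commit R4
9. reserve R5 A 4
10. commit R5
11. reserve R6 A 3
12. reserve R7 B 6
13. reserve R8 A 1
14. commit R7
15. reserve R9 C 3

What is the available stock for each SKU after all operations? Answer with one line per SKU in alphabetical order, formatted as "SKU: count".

Step 1: reserve R1 C 8 -> on_hand[A=20 B=20 C=38] avail[A=20 B=20 C=30] open={R1}
Step 2: commit R1 -> on_hand[A=20 B=20 C=30] avail[A=20 B=20 C=30] open={}
Step 3: reserve R2 A 6 -> on_hand[A=20 B=20 C=30] avail[A=14 B=20 C=30] open={R2}
Step 4: commit R2 -> on_hand[A=14 B=20 C=30] avail[A=14 B=20 C=30] open={}
Step 5: reserve R3 B 6 -> on_hand[A=14 B=20 C=30] avail[A=14 B=14 C=30] open={R3}
Step 6: reserve R4 C 7 -> on_hand[A=14 B=20 C=30] avail[A=14 B=14 C=23] open={R3,R4}
Step 7: commit R3 -> on_hand[A=14 B=14 C=30] avail[A=14 B=14 C=23] open={R4}
Step 8: commit R4 -> on_hand[A=14 B=14 C=23] avail[A=14 B=14 C=23] open={}
Step 9: reserve R5 A 4 -> on_hand[A=14 B=14 C=23] avail[A=10 B=14 C=23] open={R5}
Step 10: commit R5 -> on_hand[A=10 B=14 C=23] avail[A=10 B=14 C=23] open={}
Step 11: reserve R6 A 3 -> on_hand[A=10 B=14 C=23] avail[A=7 B=14 C=23] open={R6}
Step 12: reserve R7 B 6 -> on_hand[A=10 B=14 C=23] avail[A=7 B=8 C=23] open={R6,R7}
Step 13: reserve R8 A 1 -> on_hand[A=10 B=14 C=23] avail[A=6 B=8 C=23] open={R6,R7,R8}
Step 14: commit R7 -> on_hand[A=10 B=8 C=23] avail[A=6 B=8 C=23] open={R6,R8}
Step 15: reserve R9 C 3 -> on_hand[A=10 B=8 C=23] avail[A=6 B=8 C=20] open={R6,R8,R9}

Answer: A: 6
B: 8
C: 20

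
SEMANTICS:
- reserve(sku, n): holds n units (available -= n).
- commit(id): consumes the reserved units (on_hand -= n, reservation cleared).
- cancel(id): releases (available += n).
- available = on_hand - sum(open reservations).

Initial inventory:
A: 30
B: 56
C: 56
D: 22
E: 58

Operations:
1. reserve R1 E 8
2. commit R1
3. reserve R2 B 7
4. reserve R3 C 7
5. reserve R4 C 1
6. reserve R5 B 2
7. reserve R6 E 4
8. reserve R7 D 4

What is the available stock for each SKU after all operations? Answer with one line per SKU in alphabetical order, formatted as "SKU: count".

Step 1: reserve R1 E 8 -> on_hand[A=30 B=56 C=56 D=22 E=58] avail[A=30 B=56 C=56 D=22 E=50] open={R1}
Step 2: commit R1 -> on_hand[A=30 B=56 C=56 D=22 E=50] avail[A=30 B=56 C=56 D=22 E=50] open={}
Step 3: reserve R2 B 7 -> on_hand[A=30 B=56 C=56 D=22 E=50] avail[A=30 B=49 C=56 D=22 E=50] open={R2}
Step 4: reserve R3 C 7 -> on_hand[A=30 B=56 C=56 D=22 E=50] avail[A=30 B=49 C=49 D=22 E=50] open={R2,R3}
Step 5: reserve R4 C 1 -> on_hand[A=30 B=56 C=56 D=22 E=50] avail[A=30 B=49 C=48 D=22 E=50] open={R2,R3,R4}
Step 6: reserve R5 B 2 -> on_hand[A=30 B=56 C=56 D=22 E=50] avail[A=30 B=47 C=48 D=22 E=50] open={R2,R3,R4,R5}
Step 7: reserve R6 E 4 -> on_hand[A=30 B=56 C=56 D=22 E=50] avail[A=30 B=47 C=48 D=22 E=46] open={R2,R3,R4,R5,R6}
Step 8: reserve R7 D 4 -> on_hand[A=30 B=56 C=56 D=22 E=50] avail[A=30 B=47 C=48 D=18 E=46] open={R2,R3,R4,R5,R6,R7}

Answer: A: 30
B: 47
C: 48
D: 18
E: 46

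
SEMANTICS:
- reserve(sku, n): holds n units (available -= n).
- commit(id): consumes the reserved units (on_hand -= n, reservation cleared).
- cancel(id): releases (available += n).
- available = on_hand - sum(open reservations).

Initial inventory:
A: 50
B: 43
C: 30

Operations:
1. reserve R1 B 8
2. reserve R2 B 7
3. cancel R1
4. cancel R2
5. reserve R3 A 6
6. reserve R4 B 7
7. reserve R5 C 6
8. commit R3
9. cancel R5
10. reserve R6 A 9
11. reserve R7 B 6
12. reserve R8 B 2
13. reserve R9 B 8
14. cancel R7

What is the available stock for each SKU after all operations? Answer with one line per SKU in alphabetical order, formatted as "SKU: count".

Step 1: reserve R1 B 8 -> on_hand[A=50 B=43 C=30] avail[A=50 B=35 C=30] open={R1}
Step 2: reserve R2 B 7 -> on_hand[A=50 B=43 C=30] avail[A=50 B=28 C=30] open={R1,R2}
Step 3: cancel R1 -> on_hand[A=50 B=43 C=30] avail[A=50 B=36 C=30] open={R2}
Step 4: cancel R2 -> on_hand[A=50 B=43 C=30] avail[A=50 B=43 C=30] open={}
Step 5: reserve R3 A 6 -> on_hand[A=50 B=43 C=30] avail[A=44 B=43 C=30] open={R3}
Step 6: reserve R4 B 7 -> on_hand[A=50 B=43 C=30] avail[A=44 B=36 C=30] open={R3,R4}
Step 7: reserve R5 C 6 -> on_hand[A=50 B=43 C=30] avail[A=44 B=36 C=24] open={R3,R4,R5}
Step 8: commit R3 -> on_hand[A=44 B=43 C=30] avail[A=44 B=36 C=24] open={R4,R5}
Step 9: cancel R5 -> on_hand[A=44 B=43 C=30] avail[A=44 B=36 C=30] open={R4}
Step 10: reserve R6 A 9 -> on_hand[A=44 B=43 C=30] avail[A=35 B=36 C=30] open={R4,R6}
Step 11: reserve R7 B 6 -> on_hand[A=44 B=43 C=30] avail[A=35 B=30 C=30] open={R4,R6,R7}
Step 12: reserve R8 B 2 -> on_hand[A=44 B=43 C=30] avail[A=35 B=28 C=30] open={R4,R6,R7,R8}
Step 13: reserve R9 B 8 -> on_hand[A=44 B=43 C=30] avail[A=35 B=20 C=30] open={R4,R6,R7,R8,R9}
Step 14: cancel R7 -> on_hand[A=44 B=43 C=30] avail[A=35 B=26 C=30] open={R4,R6,R8,R9}

Answer: A: 35
B: 26
C: 30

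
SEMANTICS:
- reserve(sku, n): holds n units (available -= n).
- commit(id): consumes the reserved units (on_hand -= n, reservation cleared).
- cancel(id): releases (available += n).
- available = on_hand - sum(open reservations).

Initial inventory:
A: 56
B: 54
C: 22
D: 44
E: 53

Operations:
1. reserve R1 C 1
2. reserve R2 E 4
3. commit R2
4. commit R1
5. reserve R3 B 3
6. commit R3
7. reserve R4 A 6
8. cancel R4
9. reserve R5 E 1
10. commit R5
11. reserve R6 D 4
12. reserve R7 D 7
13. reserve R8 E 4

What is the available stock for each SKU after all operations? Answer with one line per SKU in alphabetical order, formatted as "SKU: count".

Answer: A: 56
B: 51
C: 21
D: 33
E: 44

Derivation:
Step 1: reserve R1 C 1 -> on_hand[A=56 B=54 C=22 D=44 E=53] avail[A=56 B=54 C=21 D=44 E=53] open={R1}
Step 2: reserve R2 E 4 -> on_hand[A=56 B=54 C=22 D=44 E=53] avail[A=56 B=54 C=21 D=44 E=49] open={R1,R2}
Step 3: commit R2 -> on_hand[A=56 B=54 C=22 D=44 E=49] avail[A=56 B=54 C=21 D=44 E=49] open={R1}
Step 4: commit R1 -> on_hand[A=56 B=54 C=21 D=44 E=49] avail[A=56 B=54 C=21 D=44 E=49] open={}
Step 5: reserve R3 B 3 -> on_hand[A=56 B=54 C=21 D=44 E=49] avail[A=56 B=51 C=21 D=44 E=49] open={R3}
Step 6: commit R3 -> on_hand[A=56 B=51 C=21 D=44 E=49] avail[A=56 B=51 C=21 D=44 E=49] open={}
Step 7: reserve R4 A 6 -> on_hand[A=56 B=51 C=21 D=44 E=49] avail[A=50 B=51 C=21 D=44 E=49] open={R4}
Step 8: cancel R4 -> on_hand[A=56 B=51 C=21 D=44 E=49] avail[A=56 B=51 C=21 D=44 E=49] open={}
Step 9: reserve R5 E 1 -> on_hand[A=56 B=51 C=21 D=44 E=49] avail[A=56 B=51 C=21 D=44 E=48] open={R5}
Step 10: commit R5 -> on_hand[A=56 B=51 C=21 D=44 E=48] avail[A=56 B=51 C=21 D=44 E=48] open={}
Step 11: reserve R6 D 4 -> on_hand[A=56 B=51 C=21 D=44 E=48] avail[A=56 B=51 C=21 D=40 E=48] open={R6}
Step 12: reserve R7 D 7 -> on_hand[A=56 B=51 C=21 D=44 E=48] avail[A=56 B=51 C=21 D=33 E=48] open={R6,R7}
Step 13: reserve R8 E 4 -> on_hand[A=56 B=51 C=21 D=44 E=48] avail[A=56 B=51 C=21 D=33 E=44] open={R6,R7,R8}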